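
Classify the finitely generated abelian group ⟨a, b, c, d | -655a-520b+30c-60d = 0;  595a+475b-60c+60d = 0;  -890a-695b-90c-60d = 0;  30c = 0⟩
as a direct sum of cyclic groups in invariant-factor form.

rank_ℚ(R)=4; free=4−4=0
SNF(R) diag = [5, 15, 30, 60] → torsion [5, 15, 30, 60]

Answer: M ≅ ℤ/5 ⊕ ℤ/15 ⊕ ℤ/30 ⊕ ℤ/60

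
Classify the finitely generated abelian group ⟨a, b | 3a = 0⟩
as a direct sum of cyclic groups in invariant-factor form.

rank_ℚ(R)=1; free=2−1=1
SNF(R) diag = [3] → torsion [3]

Answer: M ≅ ℤ^1 ⊕ ℤ/3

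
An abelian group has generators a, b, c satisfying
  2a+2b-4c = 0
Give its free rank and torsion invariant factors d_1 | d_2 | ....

rank_ℚ(R)=1; free=3−1=2
SNF(R) diag = [2] → torsion [2]

Answer: M ≅ ℤ^2 ⊕ ℤ/2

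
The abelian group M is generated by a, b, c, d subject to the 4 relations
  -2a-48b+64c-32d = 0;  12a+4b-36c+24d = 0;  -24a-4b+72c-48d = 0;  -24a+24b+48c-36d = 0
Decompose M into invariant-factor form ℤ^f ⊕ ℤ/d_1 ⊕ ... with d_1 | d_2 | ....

rank_ℚ(R)=4; free=4−4=0
SNF(R) diag = [2, 4, 12, 12] → torsion [2, 4, 12, 12]

Answer: M ≅ ℤ/2 ⊕ ℤ/4 ⊕ ℤ/12 ⊕ ℤ/12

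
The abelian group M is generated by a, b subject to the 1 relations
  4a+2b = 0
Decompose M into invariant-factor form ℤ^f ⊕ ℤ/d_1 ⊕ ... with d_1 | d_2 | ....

Answer: M ≅ ℤ^1 ⊕ ℤ/2

Derivation:
rank_ℚ(R)=1; free=2−1=1
SNF(R) diag = [2] → torsion [2]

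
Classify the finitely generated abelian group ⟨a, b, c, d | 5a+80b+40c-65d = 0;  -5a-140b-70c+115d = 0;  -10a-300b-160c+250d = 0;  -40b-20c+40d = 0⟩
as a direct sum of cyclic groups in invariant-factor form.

rank_ℚ(R)=4; free=4−4=0
SNF(R) diag = [5, 10, 20, 20] → torsion [5, 10, 20, 20]

Answer: M ≅ ℤ/5 ⊕ ℤ/10 ⊕ ℤ/20 ⊕ ℤ/20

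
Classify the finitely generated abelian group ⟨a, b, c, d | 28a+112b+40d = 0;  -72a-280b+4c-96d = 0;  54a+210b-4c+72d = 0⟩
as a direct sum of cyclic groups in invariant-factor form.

rank_ℚ(R)=3; free=4−3=1
SNF(R) diag = [2, 4, 4] → torsion [2, 4, 4]

Answer: M ≅ ℤ^1 ⊕ ℤ/2 ⊕ ℤ/4 ⊕ ℤ/4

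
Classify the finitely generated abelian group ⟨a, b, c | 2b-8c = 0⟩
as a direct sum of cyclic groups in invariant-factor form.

Answer: M ≅ ℤ^2 ⊕ ℤ/2

Derivation:
rank_ℚ(R)=1; free=3−1=2
SNF(R) diag = [2] → torsion [2]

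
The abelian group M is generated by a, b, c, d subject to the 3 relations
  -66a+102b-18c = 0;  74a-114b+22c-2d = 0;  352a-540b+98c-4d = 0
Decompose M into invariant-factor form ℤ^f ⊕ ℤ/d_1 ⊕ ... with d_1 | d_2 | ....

Answer: M ≅ ℤ^1 ⊕ ℤ/2 ⊕ ℤ/6 ⊕ ℤ/18

Derivation:
rank_ℚ(R)=3; free=4−3=1
SNF(R) diag = [2, 6, 18] → torsion [2, 6, 18]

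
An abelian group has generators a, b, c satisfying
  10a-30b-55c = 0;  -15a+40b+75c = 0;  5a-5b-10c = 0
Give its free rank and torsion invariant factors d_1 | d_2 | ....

rank_ℚ(R)=3; free=3−3=0
SNF(R) diag = [5, 5, 5] → torsion [5, 5, 5]

Answer: M ≅ ℤ/5 ⊕ ℤ/5 ⊕ ℤ/5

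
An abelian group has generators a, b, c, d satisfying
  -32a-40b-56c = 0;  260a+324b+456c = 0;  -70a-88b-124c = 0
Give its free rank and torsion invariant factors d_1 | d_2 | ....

rank_ℚ(R)=3; free=4−3=1
SNF(R) diag = [2, 4, 8] → torsion [2, 4, 8]

Answer: M ≅ ℤ^1 ⊕ ℤ/2 ⊕ ℤ/4 ⊕ ℤ/8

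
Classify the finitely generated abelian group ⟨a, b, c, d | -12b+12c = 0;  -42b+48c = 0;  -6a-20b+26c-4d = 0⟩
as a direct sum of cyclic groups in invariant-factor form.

rank_ℚ(R)=3; free=4−3=1
SNF(R) diag = [2, 6, 12] → torsion [2, 6, 12]

Answer: M ≅ ℤ^1 ⊕ ℤ/2 ⊕ ℤ/6 ⊕ ℤ/12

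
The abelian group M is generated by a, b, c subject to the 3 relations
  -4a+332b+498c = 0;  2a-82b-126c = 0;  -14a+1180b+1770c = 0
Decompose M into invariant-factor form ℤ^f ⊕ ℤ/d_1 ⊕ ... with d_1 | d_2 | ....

rank_ℚ(R)=3; free=3−3=0
SNF(R) diag = [2, 6, 18] → torsion [2, 6, 18]

Answer: M ≅ ℤ/2 ⊕ ℤ/6 ⊕ ℤ/18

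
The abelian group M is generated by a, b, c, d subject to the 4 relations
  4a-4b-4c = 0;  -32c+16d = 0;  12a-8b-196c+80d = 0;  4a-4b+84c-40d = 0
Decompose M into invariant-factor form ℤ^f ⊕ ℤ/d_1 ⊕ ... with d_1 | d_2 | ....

rank_ℚ(R)=4; free=4−4=0
SNF(R) diag = [4, 4, 8, 16] → torsion [4, 4, 8, 16]

Answer: M ≅ ℤ/4 ⊕ ℤ/4 ⊕ ℤ/8 ⊕ ℤ/16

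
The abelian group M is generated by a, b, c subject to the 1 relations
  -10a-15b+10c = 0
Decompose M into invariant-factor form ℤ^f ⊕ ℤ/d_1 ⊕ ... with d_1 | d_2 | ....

Answer: M ≅ ℤ^2 ⊕ ℤ/5

Derivation:
rank_ℚ(R)=1; free=3−1=2
SNF(R) diag = [5] → torsion [5]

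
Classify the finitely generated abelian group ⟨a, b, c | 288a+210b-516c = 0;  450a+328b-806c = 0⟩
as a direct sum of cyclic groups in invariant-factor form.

Answer: M ≅ ℤ^1 ⊕ ℤ/2 ⊕ ℤ/6

Derivation:
rank_ℚ(R)=2; free=3−2=1
SNF(R) diag = [2, 6] → torsion [2, 6]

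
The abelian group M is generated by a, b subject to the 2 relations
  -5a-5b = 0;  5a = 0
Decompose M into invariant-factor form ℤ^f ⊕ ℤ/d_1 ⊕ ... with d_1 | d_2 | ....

Answer: M ≅ ℤ/5 ⊕ ℤ/5

Derivation:
rank_ℚ(R)=2; free=2−2=0
SNF(R) diag = [5, 5] → torsion [5, 5]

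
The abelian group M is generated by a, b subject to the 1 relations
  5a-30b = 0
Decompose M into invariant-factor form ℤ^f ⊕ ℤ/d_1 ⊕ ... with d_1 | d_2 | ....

Answer: M ≅ ℤ^1 ⊕ ℤ/5

Derivation:
rank_ℚ(R)=1; free=2−1=1
SNF(R) diag = [5] → torsion [5]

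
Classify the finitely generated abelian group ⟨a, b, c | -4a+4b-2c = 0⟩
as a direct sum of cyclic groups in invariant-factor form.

rank_ℚ(R)=1; free=3−1=2
SNF(R) diag = [2] → torsion [2]

Answer: M ≅ ℤ^2 ⊕ ℤ/2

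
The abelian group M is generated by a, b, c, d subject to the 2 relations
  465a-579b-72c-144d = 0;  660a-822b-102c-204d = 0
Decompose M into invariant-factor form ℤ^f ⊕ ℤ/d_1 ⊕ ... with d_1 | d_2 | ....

rank_ℚ(R)=2; free=4−2=2
SNF(R) diag = [3, 6] → torsion [3, 6]

Answer: M ≅ ℤ^2 ⊕ ℤ/3 ⊕ ℤ/6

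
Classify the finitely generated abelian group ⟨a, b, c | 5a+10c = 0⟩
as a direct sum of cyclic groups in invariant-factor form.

Answer: M ≅ ℤ^2 ⊕ ℤ/5

Derivation:
rank_ℚ(R)=1; free=3−1=2
SNF(R) diag = [5] → torsion [5]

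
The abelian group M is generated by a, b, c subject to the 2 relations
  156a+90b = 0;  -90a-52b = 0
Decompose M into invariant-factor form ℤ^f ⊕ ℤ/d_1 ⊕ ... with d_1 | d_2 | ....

rank_ℚ(R)=2; free=3−2=1
SNF(R) diag = [2, 6] → torsion [2, 6]

Answer: M ≅ ℤ^1 ⊕ ℤ/2 ⊕ ℤ/6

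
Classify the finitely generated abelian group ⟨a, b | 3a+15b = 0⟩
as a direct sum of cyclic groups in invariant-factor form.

rank_ℚ(R)=1; free=2−1=1
SNF(R) diag = [3] → torsion [3]

Answer: M ≅ ℤ^1 ⊕ ℤ/3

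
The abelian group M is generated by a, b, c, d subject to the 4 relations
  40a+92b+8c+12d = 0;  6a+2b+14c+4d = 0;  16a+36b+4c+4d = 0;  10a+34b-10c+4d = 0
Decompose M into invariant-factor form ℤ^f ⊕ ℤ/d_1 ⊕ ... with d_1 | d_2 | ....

Answer: M ≅ ℤ/2 ⊕ ℤ/4 ⊕ ℤ/4 ⊕ ℤ/4

Derivation:
rank_ℚ(R)=4; free=4−4=0
SNF(R) diag = [2, 4, 4, 4] → torsion [2, 4, 4, 4]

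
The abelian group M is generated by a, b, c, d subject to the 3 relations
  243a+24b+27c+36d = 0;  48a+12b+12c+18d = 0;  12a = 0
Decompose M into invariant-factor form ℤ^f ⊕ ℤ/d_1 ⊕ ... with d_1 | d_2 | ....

Answer: M ≅ ℤ^1 ⊕ ℤ/3 ⊕ ℤ/6 ⊕ ℤ/12

Derivation:
rank_ℚ(R)=3; free=4−3=1
SNF(R) diag = [3, 6, 12] → torsion [3, 6, 12]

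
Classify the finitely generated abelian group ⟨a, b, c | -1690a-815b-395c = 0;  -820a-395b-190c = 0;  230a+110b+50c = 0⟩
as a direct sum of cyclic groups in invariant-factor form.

Answer: M ≅ ℤ/5 ⊕ ℤ/5 ⊕ ℤ/10

Derivation:
rank_ℚ(R)=3; free=3−3=0
SNF(R) diag = [5, 5, 10] → torsion [5, 5, 10]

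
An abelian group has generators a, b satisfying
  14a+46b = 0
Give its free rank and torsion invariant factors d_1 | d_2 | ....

Answer: M ≅ ℤ^1 ⊕ ℤ/2

Derivation:
rank_ℚ(R)=1; free=2−1=1
SNF(R) diag = [2] → torsion [2]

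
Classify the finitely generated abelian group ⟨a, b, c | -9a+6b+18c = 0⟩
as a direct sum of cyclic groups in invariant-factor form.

Answer: M ≅ ℤ^2 ⊕ ℤ/3

Derivation:
rank_ℚ(R)=1; free=3−1=2
SNF(R) diag = [3] → torsion [3]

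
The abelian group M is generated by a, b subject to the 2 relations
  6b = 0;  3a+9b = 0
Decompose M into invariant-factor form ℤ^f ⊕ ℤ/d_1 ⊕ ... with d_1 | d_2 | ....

rank_ℚ(R)=2; free=2−2=0
SNF(R) diag = [3, 6] → torsion [3, 6]

Answer: M ≅ ℤ/3 ⊕ ℤ/6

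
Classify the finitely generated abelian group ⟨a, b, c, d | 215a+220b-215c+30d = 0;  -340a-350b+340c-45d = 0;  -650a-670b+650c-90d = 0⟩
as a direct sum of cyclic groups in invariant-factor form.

rank_ℚ(R)=3; free=4−3=1
SNF(R) diag = [5, 15, 30] → torsion [5, 15, 30]

Answer: M ≅ ℤ^1 ⊕ ℤ/5 ⊕ ℤ/15 ⊕ ℤ/30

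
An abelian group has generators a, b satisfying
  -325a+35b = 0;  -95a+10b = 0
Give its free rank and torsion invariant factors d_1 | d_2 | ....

Answer: M ≅ ℤ/5 ⊕ ℤ/15

Derivation:
rank_ℚ(R)=2; free=2−2=0
SNF(R) diag = [5, 15] → torsion [5, 15]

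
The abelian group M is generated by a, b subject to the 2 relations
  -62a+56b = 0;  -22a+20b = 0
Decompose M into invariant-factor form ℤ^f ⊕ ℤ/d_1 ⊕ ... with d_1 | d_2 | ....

Answer: M ≅ ℤ/2 ⊕ ℤ/4

Derivation:
rank_ℚ(R)=2; free=2−2=0
SNF(R) diag = [2, 4] → torsion [2, 4]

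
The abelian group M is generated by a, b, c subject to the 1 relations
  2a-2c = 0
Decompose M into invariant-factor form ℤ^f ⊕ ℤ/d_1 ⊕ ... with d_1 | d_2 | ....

Answer: M ≅ ℤ^2 ⊕ ℤ/2

Derivation:
rank_ℚ(R)=1; free=3−1=2
SNF(R) diag = [2] → torsion [2]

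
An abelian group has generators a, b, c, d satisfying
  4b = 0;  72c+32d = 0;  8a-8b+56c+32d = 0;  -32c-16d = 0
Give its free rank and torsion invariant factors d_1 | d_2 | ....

Answer: M ≅ ℤ/4 ⊕ ℤ/8 ⊕ ℤ/8 ⊕ ℤ/16

Derivation:
rank_ℚ(R)=4; free=4−4=0
SNF(R) diag = [4, 8, 8, 16] → torsion [4, 8, 8, 16]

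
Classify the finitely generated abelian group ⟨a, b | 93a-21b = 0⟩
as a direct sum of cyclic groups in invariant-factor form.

Answer: M ≅ ℤ^1 ⊕ ℤ/3

Derivation:
rank_ℚ(R)=1; free=2−1=1
SNF(R) diag = [3] → torsion [3]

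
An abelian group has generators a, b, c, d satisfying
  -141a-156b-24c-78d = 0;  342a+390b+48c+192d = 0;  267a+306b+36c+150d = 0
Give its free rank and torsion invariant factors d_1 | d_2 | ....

Answer: M ≅ ℤ^1 ⊕ ℤ/3 ⊕ ℤ/6 ⊕ ℤ/12

Derivation:
rank_ℚ(R)=3; free=4−3=1
SNF(R) diag = [3, 6, 12] → torsion [3, 6, 12]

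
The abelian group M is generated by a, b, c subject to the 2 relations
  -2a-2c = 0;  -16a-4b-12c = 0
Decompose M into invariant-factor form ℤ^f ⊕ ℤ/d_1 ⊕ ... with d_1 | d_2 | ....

Answer: M ≅ ℤ^1 ⊕ ℤ/2 ⊕ ℤ/4

Derivation:
rank_ℚ(R)=2; free=3−2=1
SNF(R) diag = [2, 4] → torsion [2, 4]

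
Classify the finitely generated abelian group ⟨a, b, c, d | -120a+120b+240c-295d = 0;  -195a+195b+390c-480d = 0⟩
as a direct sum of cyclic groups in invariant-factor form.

rank_ℚ(R)=2; free=4−2=2
SNF(R) diag = [5, 15] → torsion [5, 15]

Answer: M ≅ ℤ^2 ⊕ ℤ/5 ⊕ ℤ/15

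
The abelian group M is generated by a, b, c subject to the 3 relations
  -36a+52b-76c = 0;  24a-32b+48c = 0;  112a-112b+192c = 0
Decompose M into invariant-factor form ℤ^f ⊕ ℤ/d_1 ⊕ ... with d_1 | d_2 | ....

rank_ℚ(R)=3; free=3−3=0
SNF(R) diag = [4, 8, 16] → torsion [4, 8, 16]

Answer: M ≅ ℤ/4 ⊕ ℤ/8 ⊕ ℤ/16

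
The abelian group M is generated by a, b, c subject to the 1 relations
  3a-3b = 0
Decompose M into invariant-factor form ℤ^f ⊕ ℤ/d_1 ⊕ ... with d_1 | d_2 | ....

Answer: M ≅ ℤ^2 ⊕ ℤ/3

Derivation:
rank_ℚ(R)=1; free=3−1=2
SNF(R) diag = [3] → torsion [3]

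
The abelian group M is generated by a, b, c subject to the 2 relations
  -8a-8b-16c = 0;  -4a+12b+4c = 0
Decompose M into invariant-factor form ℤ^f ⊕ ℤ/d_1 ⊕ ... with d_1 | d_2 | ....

rank_ℚ(R)=2; free=3−2=1
SNF(R) diag = [4, 8] → torsion [4, 8]

Answer: M ≅ ℤ^1 ⊕ ℤ/4 ⊕ ℤ/8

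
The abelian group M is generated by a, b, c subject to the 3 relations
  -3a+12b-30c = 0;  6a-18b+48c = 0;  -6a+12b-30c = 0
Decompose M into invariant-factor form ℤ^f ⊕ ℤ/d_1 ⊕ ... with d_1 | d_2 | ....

Answer: M ≅ ℤ/3 ⊕ ℤ/6 ⊕ ℤ/6

Derivation:
rank_ℚ(R)=3; free=3−3=0
SNF(R) diag = [3, 6, 6] → torsion [3, 6, 6]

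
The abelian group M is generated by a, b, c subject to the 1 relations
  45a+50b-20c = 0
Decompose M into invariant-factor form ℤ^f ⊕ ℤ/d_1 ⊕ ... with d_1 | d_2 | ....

Answer: M ≅ ℤ^2 ⊕ ℤ/5

Derivation:
rank_ℚ(R)=1; free=3−1=2
SNF(R) diag = [5] → torsion [5]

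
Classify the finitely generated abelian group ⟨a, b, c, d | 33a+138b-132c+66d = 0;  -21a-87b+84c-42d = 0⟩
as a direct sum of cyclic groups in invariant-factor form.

rank_ℚ(R)=2; free=4−2=2
SNF(R) diag = [3, 9] → torsion [3, 9]

Answer: M ≅ ℤ^2 ⊕ ℤ/3 ⊕ ℤ/9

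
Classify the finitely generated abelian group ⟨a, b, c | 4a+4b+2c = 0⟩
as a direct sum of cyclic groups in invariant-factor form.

rank_ℚ(R)=1; free=3−1=2
SNF(R) diag = [2] → torsion [2]

Answer: M ≅ ℤ^2 ⊕ ℤ/2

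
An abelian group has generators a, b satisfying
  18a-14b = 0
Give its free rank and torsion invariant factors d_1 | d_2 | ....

Answer: M ≅ ℤ^1 ⊕ ℤ/2

Derivation:
rank_ℚ(R)=1; free=2−1=1
SNF(R) diag = [2] → torsion [2]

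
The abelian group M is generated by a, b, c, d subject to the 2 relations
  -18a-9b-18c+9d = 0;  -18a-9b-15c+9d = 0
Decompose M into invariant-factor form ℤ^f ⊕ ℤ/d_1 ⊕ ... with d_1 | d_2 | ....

rank_ℚ(R)=2; free=4−2=2
SNF(R) diag = [3, 9] → torsion [3, 9]

Answer: M ≅ ℤ^2 ⊕ ℤ/3 ⊕ ℤ/9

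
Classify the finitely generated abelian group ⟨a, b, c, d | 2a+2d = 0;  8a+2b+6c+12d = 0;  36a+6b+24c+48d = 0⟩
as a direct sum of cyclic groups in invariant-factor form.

rank_ℚ(R)=3; free=4−3=1
SNF(R) diag = [2, 2, 6] → torsion [2, 2, 6]

Answer: M ≅ ℤ^1 ⊕ ℤ/2 ⊕ ℤ/2 ⊕ ℤ/6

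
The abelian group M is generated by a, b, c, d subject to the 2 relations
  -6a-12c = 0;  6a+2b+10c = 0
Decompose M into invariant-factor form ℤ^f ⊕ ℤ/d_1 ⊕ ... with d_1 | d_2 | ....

Answer: M ≅ ℤ^2 ⊕ ℤ/2 ⊕ ℤ/6

Derivation:
rank_ℚ(R)=2; free=4−2=2
SNF(R) diag = [2, 6] → torsion [2, 6]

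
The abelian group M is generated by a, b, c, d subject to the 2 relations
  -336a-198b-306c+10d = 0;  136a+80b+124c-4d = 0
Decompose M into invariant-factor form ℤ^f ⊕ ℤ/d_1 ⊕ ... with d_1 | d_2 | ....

Answer: M ≅ ℤ^2 ⊕ ℤ/2 ⊕ ℤ/4

Derivation:
rank_ℚ(R)=2; free=4−2=2
SNF(R) diag = [2, 4] → torsion [2, 4]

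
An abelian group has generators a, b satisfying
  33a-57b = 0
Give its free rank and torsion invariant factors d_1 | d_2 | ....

rank_ℚ(R)=1; free=2−1=1
SNF(R) diag = [3] → torsion [3]

Answer: M ≅ ℤ^1 ⊕ ℤ/3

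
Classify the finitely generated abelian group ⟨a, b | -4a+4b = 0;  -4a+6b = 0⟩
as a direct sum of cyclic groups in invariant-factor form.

rank_ℚ(R)=2; free=2−2=0
SNF(R) diag = [2, 4] → torsion [2, 4]

Answer: M ≅ ℤ/2 ⊕ ℤ/4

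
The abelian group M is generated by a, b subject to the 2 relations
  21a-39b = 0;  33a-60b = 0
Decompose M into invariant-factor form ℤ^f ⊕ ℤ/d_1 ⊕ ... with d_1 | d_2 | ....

rank_ℚ(R)=2; free=2−2=0
SNF(R) diag = [3, 9] → torsion [3, 9]

Answer: M ≅ ℤ/3 ⊕ ℤ/9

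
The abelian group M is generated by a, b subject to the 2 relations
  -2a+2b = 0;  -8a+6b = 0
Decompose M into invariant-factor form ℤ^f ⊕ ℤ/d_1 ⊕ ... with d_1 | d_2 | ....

rank_ℚ(R)=2; free=2−2=0
SNF(R) diag = [2, 2] → torsion [2, 2]

Answer: M ≅ ℤ/2 ⊕ ℤ/2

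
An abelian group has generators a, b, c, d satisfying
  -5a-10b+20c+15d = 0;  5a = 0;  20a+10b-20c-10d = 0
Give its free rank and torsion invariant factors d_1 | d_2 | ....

rank_ℚ(R)=3; free=4−3=1
SNF(R) diag = [5, 5, 10] → torsion [5, 5, 10]

Answer: M ≅ ℤ^1 ⊕ ℤ/5 ⊕ ℤ/5 ⊕ ℤ/10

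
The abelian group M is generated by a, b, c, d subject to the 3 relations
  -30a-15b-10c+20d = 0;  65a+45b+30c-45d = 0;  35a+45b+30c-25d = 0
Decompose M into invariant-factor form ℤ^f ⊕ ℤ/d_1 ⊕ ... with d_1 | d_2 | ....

rank_ℚ(R)=3; free=4−3=1
SNF(R) diag = [5, 5, 10] → torsion [5, 5, 10]

Answer: M ≅ ℤ^1 ⊕ ℤ/5 ⊕ ℤ/5 ⊕ ℤ/10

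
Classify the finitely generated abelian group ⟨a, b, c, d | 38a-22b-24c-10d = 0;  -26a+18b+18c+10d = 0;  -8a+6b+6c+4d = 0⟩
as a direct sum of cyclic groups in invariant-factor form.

rank_ℚ(R)=3; free=4−3=1
SNF(R) diag = [2, 2, 6] → torsion [2, 2, 6]

Answer: M ≅ ℤ^1 ⊕ ℤ/2 ⊕ ℤ/2 ⊕ ℤ/6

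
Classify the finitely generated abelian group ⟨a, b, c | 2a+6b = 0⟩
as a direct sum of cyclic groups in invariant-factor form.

Answer: M ≅ ℤ^2 ⊕ ℤ/2

Derivation:
rank_ℚ(R)=1; free=3−1=2
SNF(R) diag = [2] → torsion [2]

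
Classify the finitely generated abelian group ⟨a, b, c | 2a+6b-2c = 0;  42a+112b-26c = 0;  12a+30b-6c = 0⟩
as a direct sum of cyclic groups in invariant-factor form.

rank_ℚ(R)=3; free=3−3=0
SNF(R) diag = [2, 2, 6] → torsion [2, 2, 6]

Answer: M ≅ ℤ/2 ⊕ ℤ/2 ⊕ ℤ/6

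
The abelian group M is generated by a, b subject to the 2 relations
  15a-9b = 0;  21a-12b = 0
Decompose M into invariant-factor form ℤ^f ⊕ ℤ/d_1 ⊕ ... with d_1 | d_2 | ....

Answer: M ≅ ℤ/3 ⊕ ℤ/3

Derivation:
rank_ℚ(R)=2; free=2−2=0
SNF(R) diag = [3, 3] → torsion [3, 3]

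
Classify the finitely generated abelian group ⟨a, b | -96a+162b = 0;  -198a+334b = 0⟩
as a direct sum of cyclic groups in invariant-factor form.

rank_ℚ(R)=2; free=2−2=0
SNF(R) diag = [2, 6] → torsion [2, 6]

Answer: M ≅ ℤ/2 ⊕ ℤ/6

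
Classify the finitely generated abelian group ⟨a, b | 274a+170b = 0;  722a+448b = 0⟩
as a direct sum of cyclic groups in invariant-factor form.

Answer: M ≅ ℤ/2 ⊕ ℤ/6

Derivation:
rank_ℚ(R)=2; free=2−2=0
SNF(R) diag = [2, 6] → torsion [2, 6]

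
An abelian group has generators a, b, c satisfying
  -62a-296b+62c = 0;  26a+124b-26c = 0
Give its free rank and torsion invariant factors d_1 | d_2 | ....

rank_ℚ(R)=2; free=3−2=1
SNF(R) diag = [2, 4] → torsion [2, 4]

Answer: M ≅ ℤ^1 ⊕ ℤ/2 ⊕ ℤ/4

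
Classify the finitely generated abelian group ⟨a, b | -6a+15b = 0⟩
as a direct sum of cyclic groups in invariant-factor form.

Answer: M ≅ ℤ^1 ⊕ ℤ/3

Derivation:
rank_ℚ(R)=1; free=2−1=1
SNF(R) diag = [3] → torsion [3]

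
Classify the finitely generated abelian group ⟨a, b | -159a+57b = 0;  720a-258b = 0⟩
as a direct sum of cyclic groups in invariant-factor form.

rank_ℚ(R)=2; free=2−2=0
SNF(R) diag = [3, 6] → torsion [3, 6]

Answer: M ≅ ℤ/3 ⊕ ℤ/6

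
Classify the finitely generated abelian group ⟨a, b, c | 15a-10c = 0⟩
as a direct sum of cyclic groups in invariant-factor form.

rank_ℚ(R)=1; free=3−1=2
SNF(R) diag = [5] → torsion [5]

Answer: M ≅ ℤ^2 ⊕ ℤ/5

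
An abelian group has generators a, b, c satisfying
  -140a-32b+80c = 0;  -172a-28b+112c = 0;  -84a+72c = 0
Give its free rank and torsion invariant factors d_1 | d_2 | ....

rank_ℚ(R)=3; free=3−3=0
SNF(R) diag = [4, 12, 24] → torsion [4, 12, 24]

Answer: M ≅ ℤ/4 ⊕ ℤ/12 ⊕ ℤ/24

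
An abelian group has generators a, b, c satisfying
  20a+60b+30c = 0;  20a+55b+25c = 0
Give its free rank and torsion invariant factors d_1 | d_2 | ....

Answer: M ≅ ℤ^1 ⊕ ℤ/5 ⊕ ℤ/10

Derivation:
rank_ℚ(R)=2; free=3−2=1
SNF(R) diag = [5, 10] → torsion [5, 10]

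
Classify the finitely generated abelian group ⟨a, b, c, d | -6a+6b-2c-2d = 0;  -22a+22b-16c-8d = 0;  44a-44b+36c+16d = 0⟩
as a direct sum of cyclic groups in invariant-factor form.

Answer: M ≅ ℤ^1 ⊕ ℤ/2 ⊕ ℤ/2 ⊕ ℤ/4

Derivation:
rank_ℚ(R)=3; free=4−3=1
SNF(R) diag = [2, 2, 4] → torsion [2, 2, 4]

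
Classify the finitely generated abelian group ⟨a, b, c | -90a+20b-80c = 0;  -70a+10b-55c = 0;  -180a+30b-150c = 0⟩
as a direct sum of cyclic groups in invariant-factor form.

rank_ℚ(R)=3; free=3−3=0
SNF(R) diag = [5, 10, 30] → torsion [5, 10, 30]

Answer: M ≅ ℤ/5 ⊕ ℤ/10 ⊕ ℤ/30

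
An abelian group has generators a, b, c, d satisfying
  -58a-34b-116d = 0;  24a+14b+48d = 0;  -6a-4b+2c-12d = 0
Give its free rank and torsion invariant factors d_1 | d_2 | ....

Answer: M ≅ ℤ^1 ⊕ ℤ/2 ⊕ ℤ/2 ⊕ ℤ/2

Derivation:
rank_ℚ(R)=3; free=4−3=1
SNF(R) diag = [2, 2, 2] → torsion [2, 2, 2]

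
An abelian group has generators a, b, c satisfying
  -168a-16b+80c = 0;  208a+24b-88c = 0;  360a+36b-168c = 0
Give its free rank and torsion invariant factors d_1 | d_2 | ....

rank_ℚ(R)=3; free=3−3=0
SNF(R) diag = [4, 8, 24] → torsion [4, 8, 24]

Answer: M ≅ ℤ/4 ⊕ ℤ/8 ⊕ ℤ/24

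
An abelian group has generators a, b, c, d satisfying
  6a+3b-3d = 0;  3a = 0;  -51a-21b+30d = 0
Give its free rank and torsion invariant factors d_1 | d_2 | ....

Answer: M ≅ ℤ^1 ⊕ ℤ/3 ⊕ ℤ/3 ⊕ ℤ/9

Derivation:
rank_ℚ(R)=3; free=4−3=1
SNF(R) diag = [3, 3, 9] → torsion [3, 3, 9]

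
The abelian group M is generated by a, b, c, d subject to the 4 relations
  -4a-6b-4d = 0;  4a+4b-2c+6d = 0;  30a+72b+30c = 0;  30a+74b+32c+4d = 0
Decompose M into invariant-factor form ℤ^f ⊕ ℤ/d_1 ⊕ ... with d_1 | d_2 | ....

Answer: M ≅ ℤ/2 ⊕ ℤ/2 ⊕ ℤ/6 ⊕ ℤ/6

Derivation:
rank_ℚ(R)=4; free=4−4=0
SNF(R) diag = [2, 2, 6, 6] → torsion [2, 2, 6, 6]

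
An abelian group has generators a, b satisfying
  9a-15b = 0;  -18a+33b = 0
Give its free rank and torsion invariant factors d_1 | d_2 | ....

rank_ℚ(R)=2; free=2−2=0
SNF(R) diag = [3, 9] → torsion [3, 9]

Answer: M ≅ ℤ/3 ⊕ ℤ/9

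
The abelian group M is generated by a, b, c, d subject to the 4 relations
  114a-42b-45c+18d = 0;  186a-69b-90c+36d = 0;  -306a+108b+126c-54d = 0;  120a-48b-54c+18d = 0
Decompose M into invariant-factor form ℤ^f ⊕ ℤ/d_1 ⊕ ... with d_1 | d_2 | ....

Answer: M ≅ ℤ/3 ⊕ ℤ/9 ⊕ ℤ/18 ⊕ ℤ/18

Derivation:
rank_ℚ(R)=4; free=4−4=0
SNF(R) diag = [3, 9, 18, 18] → torsion [3, 9, 18, 18]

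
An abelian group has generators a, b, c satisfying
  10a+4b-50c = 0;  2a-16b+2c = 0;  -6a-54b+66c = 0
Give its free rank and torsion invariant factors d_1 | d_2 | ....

Answer: M ≅ ℤ/2 ⊕ ℤ/6 ⊕ ℤ/12

Derivation:
rank_ℚ(R)=3; free=3−3=0
SNF(R) diag = [2, 6, 12] → torsion [2, 6, 12]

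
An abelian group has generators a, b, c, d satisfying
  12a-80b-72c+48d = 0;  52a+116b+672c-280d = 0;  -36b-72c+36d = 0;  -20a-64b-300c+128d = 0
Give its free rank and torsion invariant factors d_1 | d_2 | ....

Answer: M ≅ ℤ/4 ⊕ ℤ/4 ⊕ ℤ/12 ⊕ ℤ/36

Derivation:
rank_ℚ(R)=4; free=4−4=0
SNF(R) diag = [4, 4, 12, 36] → torsion [4, 4, 12, 36]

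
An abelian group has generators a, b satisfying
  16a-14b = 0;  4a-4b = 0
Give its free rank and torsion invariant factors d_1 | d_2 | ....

Answer: M ≅ ℤ/2 ⊕ ℤ/4

Derivation:
rank_ℚ(R)=2; free=2−2=0
SNF(R) diag = [2, 4] → torsion [2, 4]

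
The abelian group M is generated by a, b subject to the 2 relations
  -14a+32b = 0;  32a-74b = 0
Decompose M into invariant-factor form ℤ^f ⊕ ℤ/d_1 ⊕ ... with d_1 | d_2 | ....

rank_ℚ(R)=2; free=2−2=0
SNF(R) diag = [2, 6] → torsion [2, 6]

Answer: M ≅ ℤ/2 ⊕ ℤ/6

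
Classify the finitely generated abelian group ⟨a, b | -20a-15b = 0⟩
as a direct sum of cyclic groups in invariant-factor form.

Answer: M ≅ ℤ^1 ⊕ ℤ/5

Derivation:
rank_ℚ(R)=1; free=2−1=1
SNF(R) diag = [5] → torsion [5]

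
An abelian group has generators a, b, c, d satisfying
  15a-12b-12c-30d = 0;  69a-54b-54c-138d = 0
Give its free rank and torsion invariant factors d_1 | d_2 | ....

rank_ℚ(R)=2; free=4−2=2
SNF(R) diag = [3, 6] → torsion [3, 6]

Answer: M ≅ ℤ^2 ⊕ ℤ/3 ⊕ ℤ/6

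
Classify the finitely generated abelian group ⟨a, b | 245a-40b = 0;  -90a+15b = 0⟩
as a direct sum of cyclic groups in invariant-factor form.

Answer: M ≅ ℤ/5 ⊕ ℤ/15

Derivation:
rank_ℚ(R)=2; free=2−2=0
SNF(R) diag = [5, 15] → torsion [5, 15]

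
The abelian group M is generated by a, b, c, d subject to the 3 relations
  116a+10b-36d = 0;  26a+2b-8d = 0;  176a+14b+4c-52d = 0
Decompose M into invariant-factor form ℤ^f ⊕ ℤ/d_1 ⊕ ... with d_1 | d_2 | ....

Answer: M ≅ ℤ^1 ⊕ ℤ/2 ⊕ ℤ/2 ⊕ ℤ/4

Derivation:
rank_ℚ(R)=3; free=4−3=1
SNF(R) diag = [2, 2, 4] → torsion [2, 2, 4]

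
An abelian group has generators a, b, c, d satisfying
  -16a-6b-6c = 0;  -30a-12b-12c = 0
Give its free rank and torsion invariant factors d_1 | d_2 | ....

rank_ℚ(R)=2; free=4−2=2
SNF(R) diag = [2, 6] → torsion [2, 6]

Answer: M ≅ ℤ^2 ⊕ ℤ/2 ⊕ ℤ/6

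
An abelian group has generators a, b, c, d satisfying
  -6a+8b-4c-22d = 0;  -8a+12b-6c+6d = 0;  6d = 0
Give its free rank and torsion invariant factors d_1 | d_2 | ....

rank_ℚ(R)=3; free=4−3=1
SNF(R) diag = [2, 2, 6] → torsion [2, 2, 6]

Answer: M ≅ ℤ^1 ⊕ ℤ/2 ⊕ ℤ/2 ⊕ ℤ/6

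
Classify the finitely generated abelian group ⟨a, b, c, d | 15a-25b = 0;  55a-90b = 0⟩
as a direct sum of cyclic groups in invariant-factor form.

rank_ℚ(R)=2; free=4−2=2
SNF(R) diag = [5, 5] → torsion [5, 5]

Answer: M ≅ ℤ^2 ⊕ ℤ/5 ⊕ ℤ/5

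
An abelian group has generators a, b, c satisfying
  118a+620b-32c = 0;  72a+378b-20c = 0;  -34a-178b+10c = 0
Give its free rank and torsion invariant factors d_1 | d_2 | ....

rank_ℚ(R)=3; free=3−3=0
SNF(R) diag = [2, 2, 2] → torsion [2, 2, 2]

Answer: M ≅ ℤ/2 ⊕ ℤ/2 ⊕ ℤ/2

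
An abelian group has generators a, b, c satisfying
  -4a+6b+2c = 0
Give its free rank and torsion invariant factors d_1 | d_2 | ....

Answer: M ≅ ℤ^2 ⊕ ℤ/2

Derivation:
rank_ℚ(R)=1; free=3−1=2
SNF(R) diag = [2] → torsion [2]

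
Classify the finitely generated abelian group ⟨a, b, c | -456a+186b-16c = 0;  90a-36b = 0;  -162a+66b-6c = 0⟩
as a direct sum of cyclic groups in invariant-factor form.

Answer: M ≅ ℤ/2 ⊕ ℤ/6 ⊕ ℤ/18

Derivation:
rank_ℚ(R)=3; free=3−3=0
SNF(R) diag = [2, 6, 18] → torsion [2, 6, 18]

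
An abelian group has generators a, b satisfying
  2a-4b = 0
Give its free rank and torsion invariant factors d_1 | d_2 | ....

Answer: M ≅ ℤ^1 ⊕ ℤ/2

Derivation:
rank_ℚ(R)=1; free=2−1=1
SNF(R) diag = [2] → torsion [2]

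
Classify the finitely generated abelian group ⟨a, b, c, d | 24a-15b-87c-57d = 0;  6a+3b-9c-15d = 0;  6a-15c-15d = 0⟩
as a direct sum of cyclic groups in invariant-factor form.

Answer: M ≅ ℤ^1 ⊕ ℤ/3 ⊕ ℤ/3 ⊕ ℤ/6

Derivation:
rank_ℚ(R)=3; free=4−3=1
SNF(R) diag = [3, 3, 6] → torsion [3, 3, 6]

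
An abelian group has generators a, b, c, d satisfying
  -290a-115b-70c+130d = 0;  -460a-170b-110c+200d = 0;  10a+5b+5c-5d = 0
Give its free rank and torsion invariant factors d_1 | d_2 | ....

rank_ℚ(R)=3; free=4−3=1
SNF(R) diag = [5, 15, 30] → torsion [5, 15, 30]

Answer: M ≅ ℤ^1 ⊕ ℤ/5 ⊕ ℤ/15 ⊕ ℤ/30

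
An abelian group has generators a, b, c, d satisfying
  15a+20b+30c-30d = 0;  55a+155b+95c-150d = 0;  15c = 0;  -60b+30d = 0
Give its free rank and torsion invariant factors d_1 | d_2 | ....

rank_ℚ(R)=4; free=4−4=0
SNF(R) diag = [5, 5, 15, 30] → torsion [5, 5, 15, 30]

Answer: M ≅ ℤ/5 ⊕ ℤ/5 ⊕ ℤ/15 ⊕ ℤ/30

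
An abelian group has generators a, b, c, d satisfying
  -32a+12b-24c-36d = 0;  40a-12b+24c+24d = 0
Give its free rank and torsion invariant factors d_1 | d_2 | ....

rank_ℚ(R)=2; free=4−2=2
SNF(R) diag = [4, 12] → torsion [4, 12]

Answer: M ≅ ℤ^2 ⊕ ℤ/4 ⊕ ℤ/12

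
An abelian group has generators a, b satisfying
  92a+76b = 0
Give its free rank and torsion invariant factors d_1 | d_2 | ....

Answer: M ≅ ℤ^1 ⊕ ℤ/4

Derivation:
rank_ℚ(R)=1; free=2−1=1
SNF(R) diag = [4] → torsion [4]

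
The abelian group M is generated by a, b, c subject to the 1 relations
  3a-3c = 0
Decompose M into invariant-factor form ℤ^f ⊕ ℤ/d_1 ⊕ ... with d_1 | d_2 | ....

Answer: M ≅ ℤ^2 ⊕ ℤ/3

Derivation:
rank_ℚ(R)=1; free=3−1=2
SNF(R) diag = [3] → torsion [3]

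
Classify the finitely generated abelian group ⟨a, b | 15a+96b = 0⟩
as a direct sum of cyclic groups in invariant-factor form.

Answer: M ≅ ℤ^1 ⊕ ℤ/3

Derivation:
rank_ℚ(R)=1; free=2−1=1
SNF(R) diag = [3] → torsion [3]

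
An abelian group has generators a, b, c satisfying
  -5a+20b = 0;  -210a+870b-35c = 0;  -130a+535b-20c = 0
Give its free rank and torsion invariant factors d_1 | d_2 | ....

rank_ℚ(R)=3; free=3−3=0
SNF(R) diag = [5, 5, 15] → torsion [5, 5, 15]

Answer: M ≅ ℤ/5 ⊕ ℤ/5 ⊕ ℤ/15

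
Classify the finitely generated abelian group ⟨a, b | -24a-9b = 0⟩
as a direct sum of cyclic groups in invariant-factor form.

Answer: M ≅ ℤ^1 ⊕ ℤ/3

Derivation:
rank_ℚ(R)=1; free=2−1=1
SNF(R) diag = [3] → torsion [3]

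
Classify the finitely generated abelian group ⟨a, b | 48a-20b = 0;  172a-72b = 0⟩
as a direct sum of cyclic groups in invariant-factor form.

Answer: M ≅ ℤ/4 ⊕ ℤ/4

Derivation:
rank_ℚ(R)=2; free=2−2=0
SNF(R) diag = [4, 4] → torsion [4, 4]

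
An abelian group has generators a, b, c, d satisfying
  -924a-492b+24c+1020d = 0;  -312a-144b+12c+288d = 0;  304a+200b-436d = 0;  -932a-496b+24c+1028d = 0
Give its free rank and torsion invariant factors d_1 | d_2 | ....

Answer: M ≅ ℤ/4 ⊕ ℤ/12 ⊕ ℤ/12 ⊕ ℤ/36

Derivation:
rank_ℚ(R)=4; free=4−4=0
SNF(R) diag = [4, 12, 12, 36] → torsion [4, 12, 12, 36]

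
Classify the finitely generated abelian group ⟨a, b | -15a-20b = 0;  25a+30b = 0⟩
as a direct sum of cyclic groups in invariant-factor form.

rank_ℚ(R)=2; free=2−2=0
SNF(R) diag = [5, 10] → torsion [5, 10]

Answer: M ≅ ℤ/5 ⊕ ℤ/10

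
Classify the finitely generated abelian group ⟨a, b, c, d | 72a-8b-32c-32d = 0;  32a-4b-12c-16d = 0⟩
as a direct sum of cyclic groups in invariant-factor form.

Answer: M ≅ ℤ^2 ⊕ ℤ/4 ⊕ ℤ/8

Derivation:
rank_ℚ(R)=2; free=4−2=2
SNF(R) diag = [4, 8] → torsion [4, 8]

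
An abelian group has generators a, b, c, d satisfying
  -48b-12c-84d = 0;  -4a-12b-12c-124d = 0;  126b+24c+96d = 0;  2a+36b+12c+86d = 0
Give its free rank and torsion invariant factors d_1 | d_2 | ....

rank_ℚ(R)=4; free=4−4=0
SNF(R) diag = [2, 6, 12, 36] → torsion [2, 6, 12, 36]

Answer: M ≅ ℤ/2 ⊕ ℤ/6 ⊕ ℤ/12 ⊕ ℤ/36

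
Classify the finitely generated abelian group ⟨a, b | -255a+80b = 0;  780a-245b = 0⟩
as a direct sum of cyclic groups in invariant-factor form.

rank_ℚ(R)=2; free=2−2=0
SNF(R) diag = [5, 15] → torsion [5, 15]

Answer: M ≅ ℤ/5 ⊕ ℤ/15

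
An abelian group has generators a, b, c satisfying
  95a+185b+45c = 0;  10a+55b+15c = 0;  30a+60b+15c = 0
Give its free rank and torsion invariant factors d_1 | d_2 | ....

rank_ℚ(R)=3; free=3−3=0
SNF(R) diag = [5, 15, 15] → torsion [5, 15, 15]

Answer: M ≅ ℤ/5 ⊕ ℤ/15 ⊕ ℤ/15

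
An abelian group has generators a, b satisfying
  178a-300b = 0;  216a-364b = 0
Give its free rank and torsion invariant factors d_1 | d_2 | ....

rank_ℚ(R)=2; free=2−2=0
SNF(R) diag = [2, 4] → torsion [2, 4]

Answer: M ≅ ℤ/2 ⊕ ℤ/4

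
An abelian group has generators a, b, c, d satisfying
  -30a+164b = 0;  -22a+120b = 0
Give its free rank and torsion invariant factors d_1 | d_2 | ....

rank_ℚ(R)=2; free=4−2=2
SNF(R) diag = [2, 4] → torsion [2, 4]

Answer: M ≅ ℤ^2 ⊕ ℤ/2 ⊕ ℤ/4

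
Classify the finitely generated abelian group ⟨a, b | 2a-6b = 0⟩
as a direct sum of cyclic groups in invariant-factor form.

Answer: M ≅ ℤ^1 ⊕ ℤ/2

Derivation:
rank_ℚ(R)=1; free=2−1=1
SNF(R) diag = [2] → torsion [2]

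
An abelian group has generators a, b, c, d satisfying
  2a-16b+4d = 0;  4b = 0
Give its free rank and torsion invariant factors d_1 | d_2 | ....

Answer: M ≅ ℤ^2 ⊕ ℤ/2 ⊕ ℤ/4

Derivation:
rank_ℚ(R)=2; free=4−2=2
SNF(R) diag = [2, 4] → torsion [2, 4]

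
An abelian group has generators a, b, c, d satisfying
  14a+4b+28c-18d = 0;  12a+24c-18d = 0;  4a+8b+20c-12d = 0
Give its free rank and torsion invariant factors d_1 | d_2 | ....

Answer: M ≅ ℤ^1 ⊕ ℤ/2 ⊕ ℤ/6 ⊕ ℤ/12

Derivation:
rank_ℚ(R)=3; free=4−3=1
SNF(R) diag = [2, 6, 12] → torsion [2, 6, 12]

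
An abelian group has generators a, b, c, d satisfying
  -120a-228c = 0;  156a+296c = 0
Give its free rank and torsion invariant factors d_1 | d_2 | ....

rank_ℚ(R)=2; free=4−2=2
SNF(R) diag = [4, 12] → torsion [4, 12]

Answer: M ≅ ℤ^2 ⊕ ℤ/4 ⊕ ℤ/12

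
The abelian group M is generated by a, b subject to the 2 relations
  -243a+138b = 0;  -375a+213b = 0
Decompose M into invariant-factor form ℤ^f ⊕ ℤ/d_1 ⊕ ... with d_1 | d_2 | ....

Answer: M ≅ ℤ/3 ⊕ ℤ/3

Derivation:
rank_ℚ(R)=2; free=2−2=0
SNF(R) diag = [3, 3] → torsion [3, 3]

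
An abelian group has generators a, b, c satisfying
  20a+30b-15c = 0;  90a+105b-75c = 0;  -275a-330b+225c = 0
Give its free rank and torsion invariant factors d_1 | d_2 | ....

rank_ℚ(R)=3; free=3−3=0
SNF(R) diag = [5, 15, 15] → torsion [5, 15, 15]

Answer: M ≅ ℤ/5 ⊕ ℤ/15 ⊕ ℤ/15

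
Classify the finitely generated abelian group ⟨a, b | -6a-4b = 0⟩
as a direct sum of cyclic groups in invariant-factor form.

Answer: M ≅ ℤ^1 ⊕ ℤ/2

Derivation:
rank_ℚ(R)=1; free=2−1=1
SNF(R) diag = [2] → torsion [2]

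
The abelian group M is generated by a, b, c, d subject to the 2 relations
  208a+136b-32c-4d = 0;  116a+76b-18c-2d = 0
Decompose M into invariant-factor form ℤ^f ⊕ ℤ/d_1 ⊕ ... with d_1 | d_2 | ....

rank_ℚ(R)=2; free=4−2=2
SNF(R) diag = [2, 4] → torsion [2, 4]

Answer: M ≅ ℤ^2 ⊕ ℤ/2 ⊕ ℤ/4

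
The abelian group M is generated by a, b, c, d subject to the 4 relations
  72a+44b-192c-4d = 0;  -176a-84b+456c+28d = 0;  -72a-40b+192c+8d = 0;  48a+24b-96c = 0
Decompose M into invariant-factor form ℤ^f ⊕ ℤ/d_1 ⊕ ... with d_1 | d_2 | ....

Answer: M ≅ ℤ/4 ⊕ ℤ/8 ⊕ ℤ/24 ⊕ ℤ/24

Derivation:
rank_ℚ(R)=4; free=4−4=0
SNF(R) diag = [4, 8, 24, 24] → torsion [4, 8, 24, 24]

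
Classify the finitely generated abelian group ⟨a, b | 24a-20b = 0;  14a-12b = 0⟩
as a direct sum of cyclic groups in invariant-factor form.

rank_ℚ(R)=2; free=2−2=0
SNF(R) diag = [2, 4] → torsion [2, 4]

Answer: M ≅ ℤ/2 ⊕ ℤ/4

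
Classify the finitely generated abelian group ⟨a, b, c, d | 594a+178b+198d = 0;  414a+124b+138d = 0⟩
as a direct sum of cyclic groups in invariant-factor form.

rank_ℚ(R)=2; free=4−2=2
SNF(R) diag = [2, 6] → torsion [2, 6]

Answer: M ≅ ℤ^2 ⊕ ℤ/2 ⊕ ℤ/6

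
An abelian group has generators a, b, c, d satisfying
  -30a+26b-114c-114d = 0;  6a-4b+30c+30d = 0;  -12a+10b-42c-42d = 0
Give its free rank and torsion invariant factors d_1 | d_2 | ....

Answer: M ≅ ℤ^1 ⊕ ℤ/2 ⊕ ℤ/6 ⊕ ℤ/18

Derivation:
rank_ℚ(R)=3; free=4−3=1
SNF(R) diag = [2, 6, 18] → torsion [2, 6, 18]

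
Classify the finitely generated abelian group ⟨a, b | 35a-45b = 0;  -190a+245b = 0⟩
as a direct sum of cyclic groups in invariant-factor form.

Answer: M ≅ ℤ/5 ⊕ ℤ/5

Derivation:
rank_ℚ(R)=2; free=2−2=0
SNF(R) diag = [5, 5] → torsion [5, 5]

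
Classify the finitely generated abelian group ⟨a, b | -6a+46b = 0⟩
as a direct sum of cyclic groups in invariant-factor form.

rank_ℚ(R)=1; free=2−1=1
SNF(R) diag = [2] → torsion [2]

Answer: M ≅ ℤ^1 ⊕ ℤ/2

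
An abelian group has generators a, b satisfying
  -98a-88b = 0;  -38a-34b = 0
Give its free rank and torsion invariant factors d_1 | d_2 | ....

Answer: M ≅ ℤ/2 ⊕ ℤ/6

Derivation:
rank_ℚ(R)=2; free=2−2=0
SNF(R) diag = [2, 6] → torsion [2, 6]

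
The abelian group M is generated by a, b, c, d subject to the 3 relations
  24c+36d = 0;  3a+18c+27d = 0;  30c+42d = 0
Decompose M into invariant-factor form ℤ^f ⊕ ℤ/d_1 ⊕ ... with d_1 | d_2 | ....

Answer: M ≅ ℤ^1 ⊕ ℤ/3 ⊕ ℤ/6 ⊕ ℤ/12

Derivation:
rank_ℚ(R)=3; free=4−3=1
SNF(R) diag = [3, 6, 12] → torsion [3, 6, 12]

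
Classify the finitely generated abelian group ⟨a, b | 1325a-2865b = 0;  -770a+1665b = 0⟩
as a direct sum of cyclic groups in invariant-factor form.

rank_ℚ(R)=2; free=2−2=0
SNF(R) diag = [5, 15] → torsion [5, 15]

Answer: M ≅ ℤ/5 ⊕ ℤ/15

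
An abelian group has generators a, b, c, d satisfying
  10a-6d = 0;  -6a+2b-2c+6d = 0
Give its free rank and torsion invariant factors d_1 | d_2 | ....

Answer: M ≅ ℤ^2 ⊕ ℤ/2 ⊕ ℤ/2

Derivation:
rank_ℚ(R)=2; free=4−2=2
SNF(R) diag = [2, 2] → torsion [2, 2]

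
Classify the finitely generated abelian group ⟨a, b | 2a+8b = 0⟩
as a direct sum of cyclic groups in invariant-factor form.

rank_ℚ(R)=1; free=2−1=1
SNF(R) diag = [2] → torsion [2]

Answer: M ≅ ℤ^1 ⊕ ℤ/2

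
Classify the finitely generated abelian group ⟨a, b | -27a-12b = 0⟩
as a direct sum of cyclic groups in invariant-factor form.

Answer: M ≅ ℤ^1 ⊕ ℤ/3

Derivation:
rank_ℚ(R)=1; free=2−1=1
SNF(R) diag = [3] → torsion [3]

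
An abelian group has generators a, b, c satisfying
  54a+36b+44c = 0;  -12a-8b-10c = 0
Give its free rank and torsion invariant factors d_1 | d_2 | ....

rank_ℚ(R)=2; free=3−2=1
SNF(R) diag = [2, 2] → torsion [2, 2]

Answer: M ≅ ℤ^1 ⊕ ℤ/2 ⊕ ℤ/2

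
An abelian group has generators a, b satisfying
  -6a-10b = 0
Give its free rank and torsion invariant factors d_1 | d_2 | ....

Answer: M ≅ ℤ^1 ⊕ ℤ/2

Derivation:
rank_ℚ(R)=1; free=2−1=1
SNF(R) diag = [2] → torsion [2]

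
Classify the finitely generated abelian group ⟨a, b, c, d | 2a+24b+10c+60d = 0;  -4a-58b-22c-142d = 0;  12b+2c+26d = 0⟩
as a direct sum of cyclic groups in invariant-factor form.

rank_ℚ(R)=3; free=4−3=1
SNF(R) diag = [2, 2, 2] → torsion [2, 2, 2]

Answer: M ≅ ℤ^1 ⊕ ℤ/2 ⊕ ℤ/2 ⊕ ℤ/2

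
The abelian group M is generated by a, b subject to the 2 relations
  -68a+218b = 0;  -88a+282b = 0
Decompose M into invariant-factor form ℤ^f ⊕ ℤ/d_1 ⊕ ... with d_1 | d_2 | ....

Answer: M ≅ ℤ/2 ⊕ ℤ/4

Derivation:
rank_ℚ(R)=2; free=2−2=0
SNF(R) diag = [2, 4] → torsion [2, 4]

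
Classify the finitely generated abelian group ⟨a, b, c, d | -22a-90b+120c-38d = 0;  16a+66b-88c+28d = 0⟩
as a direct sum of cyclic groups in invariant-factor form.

Answer: M ≅ ℤ^2 ⊕ ℤ/2 ⊕ ℤ/2

Derivation:
rank_ℚ(R)=2; free=4−2=2
SNF(R) diag = [2, 2] → torsion [2, 2]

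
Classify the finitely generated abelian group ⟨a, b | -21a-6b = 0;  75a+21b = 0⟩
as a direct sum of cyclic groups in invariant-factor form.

Answer: M ≅ ℤ/3 ⊕ ℤ/3

Derivation:
rank_ℚ(R)=2; free=2−2=0
SNF(R) diag = [3, 3] → torsion [3, 3]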